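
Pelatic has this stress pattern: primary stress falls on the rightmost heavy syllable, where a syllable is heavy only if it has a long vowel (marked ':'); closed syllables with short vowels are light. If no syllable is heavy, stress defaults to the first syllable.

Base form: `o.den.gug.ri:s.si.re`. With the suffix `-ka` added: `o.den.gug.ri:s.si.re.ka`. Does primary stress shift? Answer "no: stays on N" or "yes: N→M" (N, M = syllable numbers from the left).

no: stays on 4

Base `o.den.gug.ri:s.si.re` (6 syllables):
  Weights: 1 o L, 2 den L, 3 gug L, 4 ri:s H, 5 si L, 6 re L.
  Heavy syllables in the domain: 4. The rightmost is syllable 4 (ri:s).
  → primary stress on syllable 4.
Suffixed `o.den.gug.ri:s.si.re.ka` (7 syllables):
  Weights: 1 o L, 2 den L, 3 gug L, 4 ri:s H, 5 si L, 6 re L, 7 ka L.
  Heavy syllables in the domain: 4. The rightmost is syllable 4 (ri:s).
  → primary stress on syllable 4.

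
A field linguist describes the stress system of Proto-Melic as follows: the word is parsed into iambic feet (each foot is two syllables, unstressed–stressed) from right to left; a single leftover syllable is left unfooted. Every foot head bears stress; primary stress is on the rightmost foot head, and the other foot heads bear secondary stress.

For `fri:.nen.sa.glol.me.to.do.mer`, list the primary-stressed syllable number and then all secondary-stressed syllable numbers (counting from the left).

primary 8, secondary 2, 4, 6

Parse right to left into iambic (σˈσ) feet: (fri:.ˈnen) (sa.ˈglol) (me.ˈto) (do.ˈmer).
Foot heads (stressed positions): 2, 4, 6, 8.
End Rule Rightmost: primary stress on the rightmost head = syllable 8.
Secondary stress on 2, 4, 6: fri:.ˌnen.sa.ˌglol.me.ˌto.do.ˈmer.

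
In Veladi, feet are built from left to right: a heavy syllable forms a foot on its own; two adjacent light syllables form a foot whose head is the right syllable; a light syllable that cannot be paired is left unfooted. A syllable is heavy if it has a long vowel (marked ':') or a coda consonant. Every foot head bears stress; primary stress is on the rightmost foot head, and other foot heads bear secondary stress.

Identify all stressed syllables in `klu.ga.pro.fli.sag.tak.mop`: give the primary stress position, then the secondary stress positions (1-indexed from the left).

primary 7, secondary 2, 4, 5, 6

Weights: 1 klu L, 2 ga L, 3 pro L, 4 fli L, 5 sag H, 6 tak H, 7 mop H.
Parse left to right (heavy = foot alone; LL = one foot; stranded L unfooted): (klu.ˈga) (pro.ˈfli) (ˈsag) (ˈtak) (ˈmop).
Foot heads: 2, 4, 5, 6, 7.
Primary stress on the rightmost head = syllable 7.
Secondary stress on 2, 4, 5, 6: klu.ˌga.pro.ˌfli.ˌsag.ˌtak.ˈmop.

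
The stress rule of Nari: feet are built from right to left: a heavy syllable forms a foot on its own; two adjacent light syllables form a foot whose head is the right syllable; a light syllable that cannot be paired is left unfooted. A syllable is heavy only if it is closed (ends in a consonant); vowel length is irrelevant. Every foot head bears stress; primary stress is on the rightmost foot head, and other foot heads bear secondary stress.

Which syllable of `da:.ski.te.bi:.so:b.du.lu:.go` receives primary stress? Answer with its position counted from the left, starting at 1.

Weights: 1 da: L, 2 ski L, 3 te L, 4 bi: L, 5 so:b H, 6 du L, 7 lu: L, 8 go L.
Parse right to left (heavy = foot alone; LL = one foot; stranded L unfooted): (da:.ˈski) (te.ˈbi:) (ˈso:b) du (lu:.ˈgo).
Foot heads: 2, 4, 5, 8.
Primary stress on the rightmost head = syllable 8.
Primary stress: syllable 8 → da:.ski.te.bi:.so:b.du.lu:.ˈgo.

8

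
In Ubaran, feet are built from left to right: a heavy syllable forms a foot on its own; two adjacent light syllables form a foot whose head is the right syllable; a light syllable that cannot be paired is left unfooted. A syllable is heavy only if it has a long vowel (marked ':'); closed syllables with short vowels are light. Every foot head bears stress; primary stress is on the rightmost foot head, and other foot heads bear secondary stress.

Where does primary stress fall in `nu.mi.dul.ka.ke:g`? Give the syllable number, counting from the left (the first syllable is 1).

5

Weights: 1 nu L, 2 mi L, 3 dul L, 4 ka L, 5 ke:g H.
Parse left to right (heavy = foot alone; LL = one foot; stranded L unfooted): (nu.ˈmi) (dul.ˈka) (ˈke:g).
Foot heads: 2, 4, 5.
Primary stress on the rightmost head = syllable 5.
Primary stress: syllable 5 → nu.mi.dul.ka.ˈke:g.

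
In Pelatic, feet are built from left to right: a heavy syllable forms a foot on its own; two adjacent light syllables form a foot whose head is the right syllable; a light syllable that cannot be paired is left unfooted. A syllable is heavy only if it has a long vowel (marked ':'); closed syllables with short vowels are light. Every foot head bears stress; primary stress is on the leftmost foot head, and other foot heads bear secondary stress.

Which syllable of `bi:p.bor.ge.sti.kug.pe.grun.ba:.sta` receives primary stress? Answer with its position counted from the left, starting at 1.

1

Weights: 1 bi:p H, 2 bor L, 3 ge L, 4 sti L, 5 kug L, 6 pe L, 7 grun L, 8 ba: H, 9 sta L.
Parse left to right (heavy = foot alone; LL = one foot; stranded L unfooted): (ˈbi:p) (bor.ˈge) (sti.ˈkug) (pe.ˈgrun) (ˈba:) sta.
Foot heads: 1, 3, 5, 7, 8.
Primary stress on the leftmost head = syllable 1.
Primary stress: syllable 1 → ˈbi:p.bor.ge.sti.kug.pe.grun.ba:.sta.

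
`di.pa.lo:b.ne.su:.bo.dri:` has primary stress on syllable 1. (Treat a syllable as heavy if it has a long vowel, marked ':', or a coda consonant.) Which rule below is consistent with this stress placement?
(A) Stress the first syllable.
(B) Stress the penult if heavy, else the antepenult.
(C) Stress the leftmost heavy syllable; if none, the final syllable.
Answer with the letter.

A

Rule A → syllable 1 ✓.
Rule B → syllable 5 (observed: 1).
Rule C → syllable 3 (observed: 1).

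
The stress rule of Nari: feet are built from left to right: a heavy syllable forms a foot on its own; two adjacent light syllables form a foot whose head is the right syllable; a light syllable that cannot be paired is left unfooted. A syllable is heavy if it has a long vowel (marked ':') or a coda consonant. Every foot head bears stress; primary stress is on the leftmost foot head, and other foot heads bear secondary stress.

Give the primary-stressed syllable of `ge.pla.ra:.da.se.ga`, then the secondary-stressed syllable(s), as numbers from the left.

Weights: 1 ge L, 2 pla L, 3 ra: H, 4 da L, 5 se L, 6 ga L.
Parse left to right (heavy = foot alone; LL = one foot; stranded L unfooted): (ge.ˈpla) (ˈra:) (da.ˈse) ga.
Foot heads: 2, 3, 5.
Primary stress on the leftmost head = syllable 2.
Secondary stress on 3, 5: ge.ˈpla.ˌra:.da.ˌse.ga.

primary 2, secondary 3, 5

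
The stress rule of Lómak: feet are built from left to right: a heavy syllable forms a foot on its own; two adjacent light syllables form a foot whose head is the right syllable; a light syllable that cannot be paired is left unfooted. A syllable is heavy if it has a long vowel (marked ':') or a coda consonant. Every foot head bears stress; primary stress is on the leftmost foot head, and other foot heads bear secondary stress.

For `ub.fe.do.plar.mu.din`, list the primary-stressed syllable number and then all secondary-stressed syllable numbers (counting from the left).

primary 1, secondary 3, 4, 6

Weights: 1 ub H, 2 fe L, 3 do L, 4 plar H, 5 mu L, 6 din H.
Parse left to right (heavy = foot alone; LL = one foot; stranded L unfooted): (ˈub) (fe.ˈdo) (ˈplar) mu (ˈdin).
Foot heads: 1, 3, 4, 6.
Primary stress on the leftmost head = syllable 1.
Secondary stress on 3, 4, 6: ˈub.fe.ˌdo.ˌplar.mu.ˌdin.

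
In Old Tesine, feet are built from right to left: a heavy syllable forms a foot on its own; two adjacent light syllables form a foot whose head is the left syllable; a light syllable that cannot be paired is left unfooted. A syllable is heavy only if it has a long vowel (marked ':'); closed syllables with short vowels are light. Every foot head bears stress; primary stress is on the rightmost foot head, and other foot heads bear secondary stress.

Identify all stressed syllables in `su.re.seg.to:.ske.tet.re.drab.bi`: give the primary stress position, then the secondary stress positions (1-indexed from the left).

primary 8, secondary 2, 4, 6

Weights: 1 su L, 2 re L, 3 seg L, 4 to: H, 5 ske L, 6 tet L, 7 re L, 8 drab L, 9 bi L.
Parse right to left (heavy = foot alone; LL = one foot; stranded L unfooted): su (ˈre.seg) (ˈto:) ske (ˈtet.re) (ˈdrab.bi).
Foot heads: 2, 4, 6, 8.
Primary stress on the rightmost head = syllable 8.
Secondary stress on 2, 4, 6: su.ˌre.seg.ˌto:.ske.ˌtet.re.ˈdrab.bi.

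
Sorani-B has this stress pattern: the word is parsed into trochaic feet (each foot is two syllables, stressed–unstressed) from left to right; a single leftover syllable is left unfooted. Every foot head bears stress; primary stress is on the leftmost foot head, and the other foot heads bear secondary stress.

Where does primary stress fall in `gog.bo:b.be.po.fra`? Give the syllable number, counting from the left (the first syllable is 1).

Parse left to right into trochaic (ˈσσ) feet: (ˈgog.bo:b) (ˈbe.po) fra. Syllable 5 is left unfooted.
Foot heads (stressed positions): 1, 3.
End Rule Leftmost: primary stress on the leftmost head = syllable 1.
Primary stress: syllable 1 → ˈgog.bo:b.be.po.fra.

1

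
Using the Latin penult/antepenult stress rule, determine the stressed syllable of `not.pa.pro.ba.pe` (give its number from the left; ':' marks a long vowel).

3

Classical Latin: stress the penult if heavy (long vowel or closed), else the antepenult.
Weights: 3 pro L, 4 ba L, 5 pe L.
The penult (syllable 4, ba) is light, so stress falls on the antepenult (syllable 3, pro).
Stress on syllable 3: not.pa.ˈpro.ba.pe.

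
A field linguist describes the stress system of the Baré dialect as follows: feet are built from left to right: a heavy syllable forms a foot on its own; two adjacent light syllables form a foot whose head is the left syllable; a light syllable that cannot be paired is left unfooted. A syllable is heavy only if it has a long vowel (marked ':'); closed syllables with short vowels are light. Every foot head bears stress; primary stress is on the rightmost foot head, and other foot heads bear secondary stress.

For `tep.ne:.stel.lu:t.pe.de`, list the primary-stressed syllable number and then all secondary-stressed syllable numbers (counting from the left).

Weights: 1 tep L, 2 ne: H, 3 stel L, 4 lu:t H, 5 pe L, 6 de L.
Parse left to right (heavy = foot alone; LL = one foot; stranded L unfooted): tep (ˈne:) stel (ˈlu:t) (ˈpe.de).
Foot heads: 2, 4, 5.
Primary stress on the rightmost head = syllable 5.
Secondary stress on 2, 4: tep.ˌne:.stel.ˌlu:t.ˈpe.de.

primary 5, secondary 2, 4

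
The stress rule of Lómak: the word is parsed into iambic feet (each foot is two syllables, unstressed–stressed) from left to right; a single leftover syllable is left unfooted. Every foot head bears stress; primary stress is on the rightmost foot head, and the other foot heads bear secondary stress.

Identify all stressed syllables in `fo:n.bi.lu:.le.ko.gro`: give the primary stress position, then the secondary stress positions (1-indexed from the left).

primary 6, secondary 2, 4

Parse left to right into iambic (σˈσ) feet: (fo:n.ˈbi) (lu:.ˈle) (ko.ˈgro).
Foot heads (stressed positions): 2, 4, 6.
End Rule Rightmost: primary stress on the rightmost head = syllable 6.
Secondary stress on 2, 4: fo:n.ˌbi.lu:.ˌle.ko.ˈgro.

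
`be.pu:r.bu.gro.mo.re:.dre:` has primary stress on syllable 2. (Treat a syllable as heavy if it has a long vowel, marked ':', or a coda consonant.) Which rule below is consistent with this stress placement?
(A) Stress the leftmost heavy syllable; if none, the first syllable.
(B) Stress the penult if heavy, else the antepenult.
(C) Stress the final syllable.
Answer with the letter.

A

Rule A → syllable 2 ✓.
Rule B → syllable 6 (observed: 2).
Rule C → syllable 7 (observed: 2).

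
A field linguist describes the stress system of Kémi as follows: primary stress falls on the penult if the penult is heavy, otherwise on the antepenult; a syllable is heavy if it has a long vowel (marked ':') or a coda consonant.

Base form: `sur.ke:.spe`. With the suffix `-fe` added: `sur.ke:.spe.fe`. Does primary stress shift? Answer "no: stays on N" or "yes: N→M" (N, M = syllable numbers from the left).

no: stays on 2

Base `sur.ke:.spe` (3 syllables):
  Weights: 1 sur H, 2 ke: H, 3 spe L.
  The penult (syllable 2, ke:) is heavy, so it takes stress.
  → primary stress on syllable 2.
Suffixed `sur.ke:.spe.fe` (4 syllables):
  Weights: 2 ke: H, 3 spe L, 4 fe L.
  The penult (syllable 3, spe) is light, so stress falls on the antepenult (syllable 2, ke:).
  → primary stress on syllable 2.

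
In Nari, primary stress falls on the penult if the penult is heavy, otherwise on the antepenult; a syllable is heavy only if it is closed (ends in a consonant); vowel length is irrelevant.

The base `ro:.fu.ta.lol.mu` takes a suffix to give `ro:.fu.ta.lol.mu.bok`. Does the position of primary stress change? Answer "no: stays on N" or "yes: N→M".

no: stays on 4

Base `ro:.fu.ta.lol.mu` (5 syllables):
  Weights: 3 ta L, 4 lol H, 5 mu L.
  The penult (syllable 4, lol) is heavy, so it takes stress.
  → primary stress on syllable 4.
Suffixed `ro:.fu.ta.lol.mu.bok` (6 syllables):
  Weights: 4 lol H, 5 mu L, 6 bok H.
  The penult (syllable 5, mu) is light, so stress falls on the antepenult (syllable 4, lol).
  → primary stress on syllable 4.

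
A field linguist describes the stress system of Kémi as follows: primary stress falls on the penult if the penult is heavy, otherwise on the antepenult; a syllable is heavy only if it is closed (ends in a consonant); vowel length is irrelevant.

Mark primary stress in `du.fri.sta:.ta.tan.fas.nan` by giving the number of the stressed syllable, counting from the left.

Weights: 5 tan H, 6 fas H, 7 nan H.
The penult (syllable 6, fas) is heavy, so it takes stress.
Primary stress: syllable 6 → du.fri.sta:.ta.tan.ˈfas.nan.

6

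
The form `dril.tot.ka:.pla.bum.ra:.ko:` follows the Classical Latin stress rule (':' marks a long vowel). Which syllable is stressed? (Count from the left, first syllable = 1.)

Classical Latin: stress the penult if heavy (long vowel or closed), else the antepenult.
Weights: 5 bum H, 6 ra: H, 7 ko: H.
The penult (syllable 6, ra:) is heavy, so it takes stress.
Stress on syllable 6: dril.tot.ka:.pla.bum.ˈra:.ko:.

6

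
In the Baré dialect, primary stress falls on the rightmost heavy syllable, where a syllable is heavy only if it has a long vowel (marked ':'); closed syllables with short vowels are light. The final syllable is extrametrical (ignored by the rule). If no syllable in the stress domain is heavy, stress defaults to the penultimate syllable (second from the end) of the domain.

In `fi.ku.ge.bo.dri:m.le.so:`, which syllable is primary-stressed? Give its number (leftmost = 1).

The final syllable (7, so:) is extrametrical; the stress domain is syllables 1–6.
Weights: 1 fi L, 2 ku L, 3 ge L, 4 bo L, 5 dri:m H, 6 le L.
Heavy syllables in the domain: 5. The rightmost is syllable 5 (dri:m).
Primary stress: syllable 5 → fi.ku.ge.bo.ˈdri:m.le.so:.

5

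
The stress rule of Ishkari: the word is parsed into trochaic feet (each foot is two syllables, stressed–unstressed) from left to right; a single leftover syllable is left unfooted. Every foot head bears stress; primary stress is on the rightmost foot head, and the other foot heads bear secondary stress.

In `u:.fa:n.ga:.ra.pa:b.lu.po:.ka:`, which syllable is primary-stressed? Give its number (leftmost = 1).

7

Parse left to right into trochaic (ˈσσ) feet: (ˈu:.fa:n) (ˈga:.ra) (ˈpa:b.lu) (ˈpo:.ka:).
Foot heads (stressed positions): 1, 3, 5, 7.
End Rule Rightmost: primary stress on the rightmost head = syllable 7.
Primary stress: syllable 7 → u:.fa:n.ga:.ra.pa:b.lu.ˈpo:.ka:.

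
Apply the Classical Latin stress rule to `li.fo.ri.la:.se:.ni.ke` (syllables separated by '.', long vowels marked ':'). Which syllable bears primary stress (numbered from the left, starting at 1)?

Classical Latin: stress the penult if heavy (long vowel or closed), else the antepenult.
Weights: 5 se: H, 6 ni L, 7 ke L.
The penult (syllable 6, ni) is light, so stress falls on the antepenult (syllable 5, se:).
Stress on syllable 5: li.fo.ri.la:.ˈse:.ni.ke.

5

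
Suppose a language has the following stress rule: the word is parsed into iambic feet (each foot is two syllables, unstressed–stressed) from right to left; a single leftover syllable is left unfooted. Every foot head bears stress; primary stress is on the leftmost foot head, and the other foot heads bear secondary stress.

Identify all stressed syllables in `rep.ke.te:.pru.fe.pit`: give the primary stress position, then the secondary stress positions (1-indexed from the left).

primary 2, secondary 4, 6

Parse right to left into iambic (σˈσ) feet: (rep.ˈke) (te:.ˈpru) (fe.ˈpit).
Foot heads (stressed positions): 2, 4, 6.
End Rule Leftmost: primary stress on the leftmost head = syllable 2.
Secondary stress on 4, 6: rep.ˈke.te:.ˌpru.fe.ˌpit.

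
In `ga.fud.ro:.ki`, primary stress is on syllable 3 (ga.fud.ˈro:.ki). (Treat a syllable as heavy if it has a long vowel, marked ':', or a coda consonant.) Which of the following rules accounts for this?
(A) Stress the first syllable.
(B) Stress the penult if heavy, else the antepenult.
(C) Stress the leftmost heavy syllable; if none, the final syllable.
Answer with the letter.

Rule A → syllable 1 (observed: 3).
Rule B → syllable 3 ✓.
Rule C → syllable 2 (observed: 3).

B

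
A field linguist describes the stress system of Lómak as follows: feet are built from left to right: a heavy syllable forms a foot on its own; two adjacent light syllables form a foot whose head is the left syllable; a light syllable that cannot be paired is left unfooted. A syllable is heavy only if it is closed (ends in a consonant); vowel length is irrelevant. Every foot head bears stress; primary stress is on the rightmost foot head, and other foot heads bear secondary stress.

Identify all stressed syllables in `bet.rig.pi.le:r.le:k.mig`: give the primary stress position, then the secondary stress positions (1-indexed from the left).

Weights: 1 bet H, 2 rig H, 3 pi L, 4 le:r H, 5 le:k H, 6 mig H.
Parse left to right (heavy = foot alone; LL = one foot; stranded L unfooted): (ˈbet) (ˈrig) pi (ˈle:r) (ˈle:k) (ˈmig).
Foot heads: 1, 2, 4, 5, 6.
Primary stress on the rightmost head = syllable 6.
Secondary stress on 1, 2, 4, 5: ˌbet.ˌrig.pi.ˌle:r.ˌle:k.ˈmig.

primary 6, secondary 1, 2, 4, 5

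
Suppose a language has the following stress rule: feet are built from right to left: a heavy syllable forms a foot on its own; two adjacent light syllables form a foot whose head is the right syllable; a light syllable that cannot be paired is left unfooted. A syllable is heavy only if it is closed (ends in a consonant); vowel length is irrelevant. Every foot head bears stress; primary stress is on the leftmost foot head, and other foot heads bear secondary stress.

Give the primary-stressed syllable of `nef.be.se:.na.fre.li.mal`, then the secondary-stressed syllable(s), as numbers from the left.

Weights: 1 nef H, 2 be L, 3 se: L, 4 na L, 5 fre L, 6 li L, 7 mal H.
Parse right to left (heavy = foot alone; LL = one foot; stranded L unfooted): (ˈnef) be (se:.ˈna) (fre.ˈli) (ˈmal).
Foot heads: 1, 4, 6, 7.
Primary stress on the leftmost head = syllable 1.
Secondary stress on 4, 6, 7: ˈnef.be.se:.ˌna.fre.ˌli.ˌmal.

primary 1, secondary 4, 6, 7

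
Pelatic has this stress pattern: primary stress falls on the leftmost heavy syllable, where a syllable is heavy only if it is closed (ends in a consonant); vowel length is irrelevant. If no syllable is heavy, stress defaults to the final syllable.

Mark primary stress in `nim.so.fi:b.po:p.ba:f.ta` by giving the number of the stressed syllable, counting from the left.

Weights: 1 nim H, 2 so L, 3 fi:b H, 4 po:p H, 5 ba:f H, 6 ta L.
Heavy syllables in the domain: 1, 3, 4, 5. The leftmost is syllable 1 (nim).
Primary stress: syllable 1 → ˈnim.so.fi:b.po:p.ba:f.ta.

1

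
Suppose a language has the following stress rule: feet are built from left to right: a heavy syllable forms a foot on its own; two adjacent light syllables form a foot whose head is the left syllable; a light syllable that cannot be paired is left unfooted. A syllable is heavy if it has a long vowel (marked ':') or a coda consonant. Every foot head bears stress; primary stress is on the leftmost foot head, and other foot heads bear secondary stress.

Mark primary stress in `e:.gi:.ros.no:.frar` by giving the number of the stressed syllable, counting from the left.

Weights: 1 e: H, 2 gi: H, 3 ros H, 4 no: H, 5 frar H.
Parse left to right (heavy = foot alone; LL = one foot; stranded L unfooted): (ˈe:) (ˈgi:) (ˈros) (ˈno:) (ˈfrar).
Foot heads: 1, 2, 3, 4, 5.
Primary stress on the leftmost head = syllable 1.
Primary stress: syllable 1 → ˈe:.gi:.ros.no:.frar.

1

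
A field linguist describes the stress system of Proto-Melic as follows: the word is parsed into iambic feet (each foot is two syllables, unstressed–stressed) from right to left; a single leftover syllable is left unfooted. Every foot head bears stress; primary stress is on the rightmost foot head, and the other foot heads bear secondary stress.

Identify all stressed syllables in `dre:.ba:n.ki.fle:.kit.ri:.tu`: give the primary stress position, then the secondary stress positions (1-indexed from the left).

Parse right to left into iambic (σˈσ) feet: dre: (ba:n.ˈki) (fle:.ˈkit) (ri:.ˈtu). Syllable 1 is left unfooted.
Foot heads (stressed positions): 3, 5, 7.
End Rule Rightmost: primary stress on the rightmost head = syllable 7.
Secondary stress on 3, 5: dre:.ba:n.ˌki.fle:.ˌkit.ri:.ˈtu.

primary 7, secondary 3, 5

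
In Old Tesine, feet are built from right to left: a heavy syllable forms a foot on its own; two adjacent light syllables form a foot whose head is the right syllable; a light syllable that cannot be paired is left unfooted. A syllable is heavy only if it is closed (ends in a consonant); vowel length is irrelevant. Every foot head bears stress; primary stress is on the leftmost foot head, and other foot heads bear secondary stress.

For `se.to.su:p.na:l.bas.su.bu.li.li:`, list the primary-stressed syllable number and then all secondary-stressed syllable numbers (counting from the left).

Weights: 1 se L, 2 to L, 3 su:p H, 4 na:l H, 5 bas H, 6 su L, 7 bu L, 8 li L, 9 li: L.
Parse right to left (heavy = foot alone; LL = one foot; stranded L unfooted): (se.ˈto) (ˈsu:p) (ˈna:l) (ˈbas) (su.ˈbu) (li.ˈli:).
Foot heads: 2, 3, 4, 5, 7, 9.
Primary stress on the leftmost head = syllable 2.
Secondary stress on 3, 4, 5, 7, 9: se.ˈto.ˌsu:p.ˌna:l.ˌbas.su.ˌbu.li.ˌli:.

primary 2, secondary 3, 4, 5, 7, 9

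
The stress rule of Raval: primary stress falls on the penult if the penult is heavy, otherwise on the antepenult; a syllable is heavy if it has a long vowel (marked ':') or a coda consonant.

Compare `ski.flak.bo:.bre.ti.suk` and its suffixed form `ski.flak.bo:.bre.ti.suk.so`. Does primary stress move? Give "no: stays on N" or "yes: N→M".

yes: 4→6

Base `ski.flak.bo:.bre.ti.suk` (6 syllables):
  Weights: 4 bre L, 5 ti L, 6 suk H.
  The penult (syllable 5, ti) is light, so stress falls on the antepenult (syllable 4, bre).
  → primary stress on syllable 4.
Suffixed `ski.flak.bo:.bre.ti.suk.so` (7 syllables):
  Weights: 5 ti L, 6 suk H, 7 so L.
  The penult (syllable 6, suk) is heavy, so it takes stress.
  → primary stress on syllable 6.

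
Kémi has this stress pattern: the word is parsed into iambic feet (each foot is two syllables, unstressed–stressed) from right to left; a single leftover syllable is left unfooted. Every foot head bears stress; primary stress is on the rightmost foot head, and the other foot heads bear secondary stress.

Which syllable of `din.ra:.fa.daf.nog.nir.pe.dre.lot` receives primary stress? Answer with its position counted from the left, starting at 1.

9

Parse right to left into iambic (σˈσ) feet: din (ra:.ˈfa) (daf.ˈnog) (nir.ˈpe) (dre.ˈlot). Syllable 1 is left unfooted.
Foot heads (stressed positions): 3, 5, 7, 9.
End Rule Rightmost: primary stress on the rightmost head = syllable 9.
Primary stress: syllable 9 → din.ra:.fa.daf.nog.nir.pe.dre.ˈlot.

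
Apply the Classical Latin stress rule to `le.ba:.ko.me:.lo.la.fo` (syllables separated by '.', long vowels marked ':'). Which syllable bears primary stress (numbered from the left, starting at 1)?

5

Classical Latin: stress the penult if heavy (long vowel or closed), else the antepenult.
Weights: 5 lo L, 6 la L, 7 fo L.
The penult (syllable 6, la) is light, so stress falls on the antepenult (syllable 5, lo).
Stress on syllable 5: le.ba:.ko.me:.ˈlo.la.fo.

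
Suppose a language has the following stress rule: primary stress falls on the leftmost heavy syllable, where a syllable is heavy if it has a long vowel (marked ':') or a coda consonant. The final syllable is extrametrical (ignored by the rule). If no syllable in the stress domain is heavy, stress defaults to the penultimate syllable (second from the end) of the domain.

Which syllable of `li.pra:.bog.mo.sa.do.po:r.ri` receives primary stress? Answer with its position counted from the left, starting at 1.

2

The final syllable (8, ri) is extrametrical; the stress domain is syllables 1–7.
Weights: 1 li L, 2 pra: H, 3 bog H, 4 mo L, 5 sa L, 6 do L, 7 po:r H.
Heavy syllables in the domain: 2, 3, 7. The leftmost is syllable 2 (pra:).
Primary stress: syllable 2 → li.ˈpra:.bog.mo.sa.do.po:r.ri.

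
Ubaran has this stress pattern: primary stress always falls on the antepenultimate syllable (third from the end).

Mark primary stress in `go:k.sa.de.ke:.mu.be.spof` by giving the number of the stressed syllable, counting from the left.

The word has 7 syllables; the antepenultimate syllable (third from the end) is syllable 5 (mu).
Primary stress: syllable 5 → go:k.sa.de.ke:.ˈmu.be.spof.

5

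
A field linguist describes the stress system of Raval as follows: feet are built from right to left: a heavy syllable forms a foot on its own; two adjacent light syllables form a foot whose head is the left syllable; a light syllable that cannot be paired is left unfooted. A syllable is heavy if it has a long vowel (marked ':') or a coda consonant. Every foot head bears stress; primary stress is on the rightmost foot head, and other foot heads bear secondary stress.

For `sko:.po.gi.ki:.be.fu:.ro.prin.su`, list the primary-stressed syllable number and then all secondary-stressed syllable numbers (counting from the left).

Weights: 1 sko: H, 2 po L, 3 gi L, 4 ki: H, 5 be L, 6 fu: H, 7 ro L, 8 prin H, 9 su L.
Parse right to left (heavy = foot alone; LL = one foot; stranded L unfooted): (ˈsko:) (ˈpo.gi) (ˈki:) be (ˈfu:) ro (ˈprin) su.
Foot heads: 1, 2, 4, 6, 8.
Primary stress on the rightmost head = syllable 8.
Secondary stress on 1, 2, 4, 6: ˌsko:.ˌpo.gi.ˌki:.be.ˌfu:.ro.ˈprin.su.

primary 8, secondary 1, 2, 4, 6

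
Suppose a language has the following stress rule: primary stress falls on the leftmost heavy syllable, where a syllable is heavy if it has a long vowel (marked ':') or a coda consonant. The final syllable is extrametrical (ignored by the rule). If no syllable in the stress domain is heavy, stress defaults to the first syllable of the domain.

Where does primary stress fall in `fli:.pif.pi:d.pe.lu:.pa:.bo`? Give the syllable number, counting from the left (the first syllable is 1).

The final syllable (7, bo) is extrametrical; the stress domain is syllables 1–6.
Weights: 1 fli: H, 2 pif H, 3 pi:d H, 4 pe L, 5 lu: H, 6 pa: H.
Heavy syllables in the domain: 1, 2, 3, 5, 6. The leftmost is syllable 1 (fli:).
Primary stress: syllable 1 → ˈfli:.pif.pi:d.pe.lu:.pa:.bo.

1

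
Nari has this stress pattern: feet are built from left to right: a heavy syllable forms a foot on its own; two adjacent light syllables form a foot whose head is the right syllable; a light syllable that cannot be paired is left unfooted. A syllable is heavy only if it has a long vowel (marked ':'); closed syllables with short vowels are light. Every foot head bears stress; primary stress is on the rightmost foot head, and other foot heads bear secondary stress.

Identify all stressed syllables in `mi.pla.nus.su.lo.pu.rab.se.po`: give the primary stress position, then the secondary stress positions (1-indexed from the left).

primary 8, secondary 2, 4, 6

Weights: 1 mi L, 2 pla L, 3 nus L, 4 su L, 5 lo L, 6 pu L, 7 rab L, 8 se L, 9 po L.
Parse left to right (heavy = foot alone; LL = one foot; stranded L unfooted): (mi.ˈpla) (nus.ˈsu) (lo.ˈpu) (rab.ˈse) po.
Foot heads: 2, 4, 6, 8.
Primary stress on the rightmost head = syllable 8.
Secondary stress on 2, 4, 6: mi.ˌpla.nus.ˌsu.lo.ˌpu.rab.ˈse.po.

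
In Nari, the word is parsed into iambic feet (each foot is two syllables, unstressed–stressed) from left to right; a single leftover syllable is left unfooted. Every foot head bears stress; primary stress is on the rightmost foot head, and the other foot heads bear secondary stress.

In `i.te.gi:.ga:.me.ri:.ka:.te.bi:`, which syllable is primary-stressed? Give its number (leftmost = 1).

8

Parse left to right into iambic (σˈσ) feet: (i.ˈte) (gi:.ˈga:) (me.ˈri:) (ka:.ˈte) bi:. Syllable 9 is left unfooted.
Foot heads (stressed positions): 2, 4, 6, 8.
End Rule Rightmost: primary stress on the rightmost head = syllable 8.
Primary stress: syllable 8 → i.te.gi:.ga:.me.ri:.ka:.ˈte.bi:.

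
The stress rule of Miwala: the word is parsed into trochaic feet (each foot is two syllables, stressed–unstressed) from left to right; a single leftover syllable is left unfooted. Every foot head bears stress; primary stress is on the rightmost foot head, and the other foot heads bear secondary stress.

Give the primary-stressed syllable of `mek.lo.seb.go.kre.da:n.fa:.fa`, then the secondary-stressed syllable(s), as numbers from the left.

primary 7, secondary 1, 3, 5

Parse left to right into trochaic (ˈσσ) feet: (ˈmek.lo) (ˈseb.go) (ˈkre.da:n) (ˈfa:.fa).
Foot heads (stressed positions): 1, 3, 5, 7.
End Rule Rightmost: primary stress on the rightmost head = syllable 7.
Secondary stress on 1, 3, 5: ˌmek.lo.ˌseb.go.ˌkre.da:n.ˈfa:.fa.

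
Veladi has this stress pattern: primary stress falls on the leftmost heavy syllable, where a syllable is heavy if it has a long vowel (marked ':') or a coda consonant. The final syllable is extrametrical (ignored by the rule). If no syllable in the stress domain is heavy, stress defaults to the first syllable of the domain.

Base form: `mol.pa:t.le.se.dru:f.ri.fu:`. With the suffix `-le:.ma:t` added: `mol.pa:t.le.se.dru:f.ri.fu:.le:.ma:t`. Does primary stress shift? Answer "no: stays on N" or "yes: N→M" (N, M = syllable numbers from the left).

no: stays on 1

Base `mol.pa:t.le.se.dru:f.ri.fu:` (7 syllables):
  The final syllable (7, fu:) is extrametrical; the stress domain is syllables 1–6.
  Weights: 1 mol H, 2 pa:t H, 3 le L, 4 se L, 5 dru:f H, 6 ri L.
  Heavy syllables in the domain: 1, 2, 5. The leftmost is syllable 1 (mol).
  → primary stress on syllable 1.
Suffixed `mol.pa:t.le.se.dru:f.ri.fu:.le:.ma:t` (9 syllables):
  The final syllable (9, ma:t) is extrametrical; the stress domain is syllables 1–8.
  Weights: 1 mol H, 2 pa:t H, 3 le L, 4 se L, 5 dru:f H, 6 ri L, 7 fu: H, 8 le: H.
  Heavy syllables in the domain: 1, 2, 5, 7, 8. The leftmost is syllable 1 (mol).
  → primary stress on syllable 1.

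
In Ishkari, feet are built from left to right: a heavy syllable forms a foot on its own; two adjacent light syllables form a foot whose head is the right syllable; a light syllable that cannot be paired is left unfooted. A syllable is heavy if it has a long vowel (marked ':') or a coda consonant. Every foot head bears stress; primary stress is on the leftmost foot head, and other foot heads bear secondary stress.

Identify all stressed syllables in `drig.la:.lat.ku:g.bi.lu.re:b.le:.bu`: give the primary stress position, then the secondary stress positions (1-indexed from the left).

Weights: 1 drig H, 2 la: H, 3 lat H, 4 ku:g H, 5 bi L, 6 lu L, 7 re:b H, 8 le: H, 9 bu L.
Parse left to right (heavy = foot alone; LL = one foot; stranded L unfooted): (ˈdrig) (ˈla:) (ˈlat) (ˈku:g) (bi.ˈlu) (ˈre:b) (ˈle:) bu.
Foot heads: 1, 2, 3, 4, 6, 7, 8.
Primary stress on the leftmost head = syllable 1.
Secondary stress on 2, 3, 4, 6, 7, 8: ˈdrig.ˌla:.ˌlat.ˌku:g.bi.ˌlu.ˌre:b.ˌle:.bu.

primary 1, secondary 2, 3, 4, 6, 7, 8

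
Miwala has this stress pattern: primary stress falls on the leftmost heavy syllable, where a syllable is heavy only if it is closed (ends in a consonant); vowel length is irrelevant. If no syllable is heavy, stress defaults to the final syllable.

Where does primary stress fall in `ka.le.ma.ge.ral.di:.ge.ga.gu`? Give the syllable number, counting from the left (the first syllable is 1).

Weights: 1 ka L, 2 le L, 3 ma L, 4 ge L, 5 ral H, 6 di: L, 7 ge L, 8 ga L, 9 gu L.
Heavy syllables in the domain: 5. The leftmost is syllable 5 (ral).
Primary stress: syllable 5 → ka.le.ma.ge.ˈral.di:.ge.ga.gu.

5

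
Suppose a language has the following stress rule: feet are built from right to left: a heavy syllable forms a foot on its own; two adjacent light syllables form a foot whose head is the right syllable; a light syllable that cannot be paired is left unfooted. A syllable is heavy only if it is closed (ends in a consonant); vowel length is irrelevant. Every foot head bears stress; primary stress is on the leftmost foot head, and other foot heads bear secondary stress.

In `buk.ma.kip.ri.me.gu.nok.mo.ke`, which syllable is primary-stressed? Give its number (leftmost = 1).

Weights: 1 buk H, 2 ma L, 3 kip H, 4 ri L, 5 me L, 6 gu L, 7 nok H, 8 mo L, 9 ke L.
Parse right to left (heavy = foot alone; LL = one foot; stranded L unfooted): (ˈbuk) ma (ˈkip) ri (me.ˈgu) (ˈnok) (mo.ˈke).
Foot heads: 1, 3, 6, 7, 9.
Primary stress on the leftmost head = syllable 1.
Primary stress: syllable 1 → ˈbuk.ma.kip.ri.me.gu.nok.mo.ke.

1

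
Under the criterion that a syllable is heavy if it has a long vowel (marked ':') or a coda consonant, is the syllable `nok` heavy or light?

heavy

`nok`: short vowel, closed (coda /k/). Closed → heavy.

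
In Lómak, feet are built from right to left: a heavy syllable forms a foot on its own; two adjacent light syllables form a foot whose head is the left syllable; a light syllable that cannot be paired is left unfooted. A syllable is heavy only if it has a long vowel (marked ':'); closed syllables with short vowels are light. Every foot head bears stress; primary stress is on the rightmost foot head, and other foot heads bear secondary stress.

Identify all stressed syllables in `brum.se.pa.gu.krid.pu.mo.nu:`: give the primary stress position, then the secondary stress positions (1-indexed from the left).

primary 8, secondary 2, 4, 6

Weights: 1 brum L, 2 se L, 3 pa L, 4 gu L, 5 krid L, 6 pu L, 7 mo L, 8 nu: H.
Parse right to left (heavy = foot alone; LL = one foot; stranded L unfooted): brum (ˈse.pa) (ˈgu.krid) (ˈpu.mo) (ˈnu:).
Foot heads: 2, 4, 6, 8.
Primary stress on the rightmost head = syllable 8.
Secondary stress on 2, 4, 6: brum.ˌse.pa.ˌgu.krid.ˌpu.mo.ˈnu:.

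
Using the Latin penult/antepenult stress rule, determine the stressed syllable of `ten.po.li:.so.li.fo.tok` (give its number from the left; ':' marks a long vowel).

5

Classical Latin: stress the penult if heavy (long vowel or closed), else the antepenult.
Weights: 5 li L, 6 fo L, 7 tok H.
The penult (syllable 6, fo) is light, so stress falls on the antepenult (syllable 5, li).
Stress on syllable 5: ten.po.li:.so.ˈli.fo.tok.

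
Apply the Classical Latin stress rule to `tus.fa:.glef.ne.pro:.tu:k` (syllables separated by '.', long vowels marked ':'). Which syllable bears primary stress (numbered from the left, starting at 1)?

Classical Latin: stress the penult if heavy (long vowel or closed), else the antepenult.
Weights: 4 ne L, 5 pro: H, 6 tu:k H.
The penult (syllable 5, pro:) is heavy, so it takes stress.
Stress on syllable 5: tus.fa:.glef.ne.ˈpro:.tu:k.

5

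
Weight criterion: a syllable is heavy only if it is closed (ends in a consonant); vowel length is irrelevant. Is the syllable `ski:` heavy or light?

light

`ski:`: long vowel, open (no coda). Open (no coda) → light.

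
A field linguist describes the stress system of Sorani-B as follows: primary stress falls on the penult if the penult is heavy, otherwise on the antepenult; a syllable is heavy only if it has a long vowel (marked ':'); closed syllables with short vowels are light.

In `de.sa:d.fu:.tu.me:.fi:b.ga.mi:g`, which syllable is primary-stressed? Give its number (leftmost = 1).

Weights: 6 fi:b H, 7 ga L, 8 mi:g H.
The penult (syllable 7, ga) is light, so stress falls on the antepenult (syllable 6, fi:b).
Primary stress: syllable 6 → de.sa:d.fu:.tu.me:.ˈfi:b.ga.mi:g.

6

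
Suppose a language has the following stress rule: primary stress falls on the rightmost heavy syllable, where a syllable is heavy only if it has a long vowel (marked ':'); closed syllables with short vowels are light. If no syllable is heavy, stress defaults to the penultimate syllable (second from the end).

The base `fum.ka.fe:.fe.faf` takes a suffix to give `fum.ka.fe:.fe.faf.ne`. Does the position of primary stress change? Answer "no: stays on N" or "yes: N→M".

Base `fum.ka.fe:.fe.faf` (5 syllables):
  Weights: 1 fum L, 2 ka L, 3 fe: H, 4 fe L, 5 faf L.
  Heavy syllables in the domain: 3. The rightmost is syllable 3 (fe:).
  → primary stress on syllable 3.
Suffixed `fum.ka.fe:.fe.faf.ne` (6 syllables):
  Weights: 1 fum L, 2 ka L, 3 fe: H, 4 fe L, 5 faf L, 6 ne L.
  Heavy syllables in the domain: 3. The rightmost is syllable 3 (fe:).
  → primary stress on syllable 3.

no: stays on 3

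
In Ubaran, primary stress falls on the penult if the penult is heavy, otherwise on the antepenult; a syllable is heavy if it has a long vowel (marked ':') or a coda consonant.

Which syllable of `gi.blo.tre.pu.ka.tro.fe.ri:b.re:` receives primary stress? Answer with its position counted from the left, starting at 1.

8

Weights: 7 fe L, 8 ri:b H, 9 re: H.
The penult (syllable 8, ri:b) is heavy, so it takes stress.
Primary stress: syllable 8 → gi.blo.tre.pu.ka.tro.fe.ˈri:b.re:.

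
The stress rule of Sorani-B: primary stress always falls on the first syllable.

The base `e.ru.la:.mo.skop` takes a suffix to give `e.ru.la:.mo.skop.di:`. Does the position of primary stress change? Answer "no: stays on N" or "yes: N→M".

Base `e.ru.la:.mo.skop` (5 syllables):
  The word has 5 syllables; the first syllable is syllable 1 (e).
  → primary stress on syllable 1.
Suffixed `e.ru.la:.mo.skop.di:` (6 syllables):
  The word has 6 syllables; the first syllable is syllable 1 (e).
  → primary stress on syllable 1.

no: stays on 1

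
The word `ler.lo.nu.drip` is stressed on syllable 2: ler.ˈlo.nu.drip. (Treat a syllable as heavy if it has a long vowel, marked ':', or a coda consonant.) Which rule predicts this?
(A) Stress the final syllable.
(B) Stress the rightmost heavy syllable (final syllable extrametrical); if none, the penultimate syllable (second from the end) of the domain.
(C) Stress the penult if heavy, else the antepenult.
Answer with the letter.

C

Rule A → syllable 4 (observed: 2).
Rule B → syllable 1 (observed: 2).
Rule C → syllable 2 ✓.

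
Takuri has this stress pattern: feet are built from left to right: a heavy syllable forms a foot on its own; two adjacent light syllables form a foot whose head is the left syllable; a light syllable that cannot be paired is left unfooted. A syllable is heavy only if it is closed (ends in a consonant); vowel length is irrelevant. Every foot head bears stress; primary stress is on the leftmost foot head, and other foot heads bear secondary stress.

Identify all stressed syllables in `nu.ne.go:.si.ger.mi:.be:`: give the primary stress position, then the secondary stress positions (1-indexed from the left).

Weights: 1 nu L, 2 ne L, 3 go: L, 4 si L, 5 ger H, 6 mi: L, 7 be: L.
Parse left to right (heavy = foot alone; LL = one foot; stranded L unfooted): (ˈnu.ne) (ˈgo:.si) (ˈger) (ˈmi:.be:).
Foot heads: 1, 3, 5, 6.
Primary stress on the leftmost head = syllable 1.
Secondary stress on 3, 5, 6: ˈnu.ne.ˌgo:.si.ˌger.ˌmi:.be:.

primary 1, secondary 3, 5, 6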